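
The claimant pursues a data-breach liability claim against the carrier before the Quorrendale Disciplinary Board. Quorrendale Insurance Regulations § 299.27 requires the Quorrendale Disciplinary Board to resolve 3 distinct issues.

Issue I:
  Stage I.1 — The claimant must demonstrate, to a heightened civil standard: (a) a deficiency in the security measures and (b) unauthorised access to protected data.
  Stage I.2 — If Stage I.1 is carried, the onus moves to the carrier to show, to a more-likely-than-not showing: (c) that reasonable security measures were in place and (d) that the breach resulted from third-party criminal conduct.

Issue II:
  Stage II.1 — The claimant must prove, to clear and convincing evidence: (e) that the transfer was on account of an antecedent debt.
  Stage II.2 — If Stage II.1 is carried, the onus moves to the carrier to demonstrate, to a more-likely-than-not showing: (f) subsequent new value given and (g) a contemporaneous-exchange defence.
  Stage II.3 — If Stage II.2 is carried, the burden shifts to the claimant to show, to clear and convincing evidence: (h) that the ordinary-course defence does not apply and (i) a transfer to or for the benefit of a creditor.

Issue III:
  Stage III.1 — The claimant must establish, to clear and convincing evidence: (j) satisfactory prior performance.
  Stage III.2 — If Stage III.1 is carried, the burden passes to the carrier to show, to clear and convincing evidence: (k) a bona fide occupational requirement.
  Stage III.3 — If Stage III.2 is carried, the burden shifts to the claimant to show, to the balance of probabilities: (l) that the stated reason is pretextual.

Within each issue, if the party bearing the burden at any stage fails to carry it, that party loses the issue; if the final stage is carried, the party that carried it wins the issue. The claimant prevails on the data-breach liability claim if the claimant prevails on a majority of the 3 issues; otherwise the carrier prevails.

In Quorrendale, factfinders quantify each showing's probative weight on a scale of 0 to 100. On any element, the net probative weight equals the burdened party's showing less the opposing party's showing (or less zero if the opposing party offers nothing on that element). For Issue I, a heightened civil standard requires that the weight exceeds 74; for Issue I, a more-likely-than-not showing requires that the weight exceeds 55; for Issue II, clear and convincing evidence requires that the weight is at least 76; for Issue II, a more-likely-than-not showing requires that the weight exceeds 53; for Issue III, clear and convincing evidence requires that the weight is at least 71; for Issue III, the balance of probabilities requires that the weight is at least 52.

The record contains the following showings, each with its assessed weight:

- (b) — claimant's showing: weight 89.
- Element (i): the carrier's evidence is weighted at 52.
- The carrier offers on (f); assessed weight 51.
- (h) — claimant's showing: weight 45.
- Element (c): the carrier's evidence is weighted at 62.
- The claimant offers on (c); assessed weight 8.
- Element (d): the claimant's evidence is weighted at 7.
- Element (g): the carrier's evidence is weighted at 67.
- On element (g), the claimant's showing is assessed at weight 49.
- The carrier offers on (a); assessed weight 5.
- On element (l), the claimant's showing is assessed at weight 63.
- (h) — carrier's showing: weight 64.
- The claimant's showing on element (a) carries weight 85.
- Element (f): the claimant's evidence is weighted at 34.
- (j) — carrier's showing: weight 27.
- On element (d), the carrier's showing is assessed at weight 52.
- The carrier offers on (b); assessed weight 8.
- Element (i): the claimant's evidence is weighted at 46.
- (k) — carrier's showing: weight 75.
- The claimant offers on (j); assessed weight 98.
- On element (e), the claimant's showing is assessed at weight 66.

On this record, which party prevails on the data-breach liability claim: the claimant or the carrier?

— Issue I —
Stage I.1 (claimant, a heightened civil standard, weight exceeds 74): (a) net 85−5=80 > 74 — meets; (b) net 89−8=81 > 74 — meets.
  Stage I.1 is satisfied; the onus moves to the carrier.
Stage I.2 (carrier, a more-likely-than-not showing, weight exceeds 55): (c) net 62−8=54 ≤ 55 — fails; (d) net 52−7=45 ≤ 55 — fails.
  Not every element is met, so the carrier fails to carry Stage I.2.
So the claimant prevails on this issue.
— Issue II —
Stage II.1 — burden on claimant; standard: clear and convincing evidence (weight is at least 76).
    (e): 66 < 76 [not met]
  Not every element is met, so the claimant fails to carry Stage II.1.
The analysis ends at Stage II.1; the carrier prevails on this issue.
— Issue III —
Stage III.1 — burden on claimant; standard: clear and convincing evidence (weight is at least 71).
    (j): 98 − 27 = 71 ≥ 71 [met]
  All elements met. The burden passes to the carrier.
Stage III.2 — burden on carrier; standard: clear and convincing evidence (weight is at least 71).
    (k): 75 ≥ 71 [met]
  Stage III.2 is satisfied; the onus moves to the claimant.
Stage III.3 — burden on claimant; standard: the balance of probabilities (weight is at least 52).
    (l): 63 ≥ 52 [met]
  All elements met at the final stage.
Every stage carried; the claimant prevails on this issue.
Per-issue: Issue I → claimant; Issue II → carrier; Issue III → claimant. The claimant must prevail on a majority of issues; overall, the claimant prevails.

claimant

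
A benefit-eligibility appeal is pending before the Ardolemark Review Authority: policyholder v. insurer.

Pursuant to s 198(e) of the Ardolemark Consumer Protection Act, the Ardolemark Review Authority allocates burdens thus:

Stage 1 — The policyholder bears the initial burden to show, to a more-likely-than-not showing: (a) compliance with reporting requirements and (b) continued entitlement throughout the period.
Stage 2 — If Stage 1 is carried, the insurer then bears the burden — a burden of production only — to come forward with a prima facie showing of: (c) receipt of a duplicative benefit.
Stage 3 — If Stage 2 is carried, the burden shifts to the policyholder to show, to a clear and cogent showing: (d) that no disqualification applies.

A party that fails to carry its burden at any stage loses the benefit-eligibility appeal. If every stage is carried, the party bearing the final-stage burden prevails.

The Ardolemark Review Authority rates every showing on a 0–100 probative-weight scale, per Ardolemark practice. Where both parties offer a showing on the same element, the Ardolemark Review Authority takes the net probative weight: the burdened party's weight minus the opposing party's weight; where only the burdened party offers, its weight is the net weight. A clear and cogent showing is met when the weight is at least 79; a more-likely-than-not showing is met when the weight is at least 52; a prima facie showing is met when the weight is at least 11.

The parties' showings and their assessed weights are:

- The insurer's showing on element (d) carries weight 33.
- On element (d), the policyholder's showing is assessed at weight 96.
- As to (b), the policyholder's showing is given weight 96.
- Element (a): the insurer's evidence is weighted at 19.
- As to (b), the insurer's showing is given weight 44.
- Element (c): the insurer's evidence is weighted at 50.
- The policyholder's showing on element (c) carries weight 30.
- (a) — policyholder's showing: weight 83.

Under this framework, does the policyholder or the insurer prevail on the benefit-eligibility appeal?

insurer

Stage 1 (policyholder, a more-likely-than-not showing, weight is at least 52): (a) net 83−19=64 ≥ 52 — meets; (b) net 96−44=52 ≥ 52 — meets.
  All elements met. The burden passes to the insurer.
Stage 2 (insurer, a prima facie showing, weight is at least 11): (c) net 50−30=20 ≥ 11 — meets.
  The insurer carries Stage 2; the policyholder now bears the burden.
Stage 3 (policyholder, a clear and cogent showing, weight is at least 79): (d) net 96−33=63 < 79 — fails.
  Stage 3 not carried; the policyholder fails its burden.
So the insurer prevails.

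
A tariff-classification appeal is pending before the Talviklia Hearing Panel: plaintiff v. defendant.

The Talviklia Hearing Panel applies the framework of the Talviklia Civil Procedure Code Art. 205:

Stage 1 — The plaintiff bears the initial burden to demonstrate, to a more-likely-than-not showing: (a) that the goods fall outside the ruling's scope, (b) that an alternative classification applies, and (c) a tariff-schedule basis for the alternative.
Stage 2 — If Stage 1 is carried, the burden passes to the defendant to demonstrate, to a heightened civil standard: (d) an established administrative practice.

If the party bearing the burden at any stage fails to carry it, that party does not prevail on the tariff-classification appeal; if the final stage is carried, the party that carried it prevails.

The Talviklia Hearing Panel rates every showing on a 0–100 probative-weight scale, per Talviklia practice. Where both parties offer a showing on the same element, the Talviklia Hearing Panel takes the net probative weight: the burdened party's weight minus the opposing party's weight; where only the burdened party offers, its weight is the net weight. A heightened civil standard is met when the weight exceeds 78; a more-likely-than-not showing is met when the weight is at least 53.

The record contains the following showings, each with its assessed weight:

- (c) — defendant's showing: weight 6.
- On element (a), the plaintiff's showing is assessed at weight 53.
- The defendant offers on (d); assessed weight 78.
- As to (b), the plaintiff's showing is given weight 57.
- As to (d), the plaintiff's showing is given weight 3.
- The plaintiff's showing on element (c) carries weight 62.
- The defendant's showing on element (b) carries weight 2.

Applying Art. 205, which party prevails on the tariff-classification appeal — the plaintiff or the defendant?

Stage 1 (plaintiff, a more-likely-than-not showing, weight is at least 53): (a) 53 ≥ 53 — meets; (b) net 57−2=55 ≥ 53 — meets; (c) net 62−6=56 ≥ 53 — meets.
  All elements met. The burden passes to the defendant.
Stage 2 (defendant, a heightened civil standard, weight exceeds 78): (d) net 78−3=75 ≤ 78 — fails.
  The defendant does not carry Stage 2.
The plaintiff prevails.

plaintiff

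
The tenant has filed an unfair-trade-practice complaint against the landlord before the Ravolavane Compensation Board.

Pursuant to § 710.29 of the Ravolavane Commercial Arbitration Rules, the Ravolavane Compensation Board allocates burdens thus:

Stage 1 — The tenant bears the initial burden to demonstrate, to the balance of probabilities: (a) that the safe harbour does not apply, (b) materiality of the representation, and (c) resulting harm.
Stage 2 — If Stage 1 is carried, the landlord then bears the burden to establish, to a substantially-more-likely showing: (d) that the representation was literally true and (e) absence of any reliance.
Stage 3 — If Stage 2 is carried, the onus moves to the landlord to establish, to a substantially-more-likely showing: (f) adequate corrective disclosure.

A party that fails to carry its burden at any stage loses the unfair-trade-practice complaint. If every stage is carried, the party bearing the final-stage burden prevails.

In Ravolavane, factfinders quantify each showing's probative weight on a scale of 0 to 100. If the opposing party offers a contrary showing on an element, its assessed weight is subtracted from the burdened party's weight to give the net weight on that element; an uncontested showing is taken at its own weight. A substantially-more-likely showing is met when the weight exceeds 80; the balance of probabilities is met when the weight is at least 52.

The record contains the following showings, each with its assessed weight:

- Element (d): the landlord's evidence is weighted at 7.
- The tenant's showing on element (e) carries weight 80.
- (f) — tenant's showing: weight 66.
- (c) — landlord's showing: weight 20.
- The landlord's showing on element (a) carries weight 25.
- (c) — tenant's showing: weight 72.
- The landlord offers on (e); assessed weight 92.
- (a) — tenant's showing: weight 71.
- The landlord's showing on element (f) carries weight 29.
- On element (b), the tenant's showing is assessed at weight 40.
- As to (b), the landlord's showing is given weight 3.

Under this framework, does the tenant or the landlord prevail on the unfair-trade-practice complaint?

Stage 1 — burden on tenant; standard: the balance of probabilities (weight is at least 52).
    (a): 71 − 25 = 46 < 52 [not met]
    (b): 40 − 3 = 37 < 52 [not met]
    (c): 72 − 20 = 52 ≥ 52 [met]
  Stage 1 not carried; the tenant fails its burden.
The landlord prevails.

landlord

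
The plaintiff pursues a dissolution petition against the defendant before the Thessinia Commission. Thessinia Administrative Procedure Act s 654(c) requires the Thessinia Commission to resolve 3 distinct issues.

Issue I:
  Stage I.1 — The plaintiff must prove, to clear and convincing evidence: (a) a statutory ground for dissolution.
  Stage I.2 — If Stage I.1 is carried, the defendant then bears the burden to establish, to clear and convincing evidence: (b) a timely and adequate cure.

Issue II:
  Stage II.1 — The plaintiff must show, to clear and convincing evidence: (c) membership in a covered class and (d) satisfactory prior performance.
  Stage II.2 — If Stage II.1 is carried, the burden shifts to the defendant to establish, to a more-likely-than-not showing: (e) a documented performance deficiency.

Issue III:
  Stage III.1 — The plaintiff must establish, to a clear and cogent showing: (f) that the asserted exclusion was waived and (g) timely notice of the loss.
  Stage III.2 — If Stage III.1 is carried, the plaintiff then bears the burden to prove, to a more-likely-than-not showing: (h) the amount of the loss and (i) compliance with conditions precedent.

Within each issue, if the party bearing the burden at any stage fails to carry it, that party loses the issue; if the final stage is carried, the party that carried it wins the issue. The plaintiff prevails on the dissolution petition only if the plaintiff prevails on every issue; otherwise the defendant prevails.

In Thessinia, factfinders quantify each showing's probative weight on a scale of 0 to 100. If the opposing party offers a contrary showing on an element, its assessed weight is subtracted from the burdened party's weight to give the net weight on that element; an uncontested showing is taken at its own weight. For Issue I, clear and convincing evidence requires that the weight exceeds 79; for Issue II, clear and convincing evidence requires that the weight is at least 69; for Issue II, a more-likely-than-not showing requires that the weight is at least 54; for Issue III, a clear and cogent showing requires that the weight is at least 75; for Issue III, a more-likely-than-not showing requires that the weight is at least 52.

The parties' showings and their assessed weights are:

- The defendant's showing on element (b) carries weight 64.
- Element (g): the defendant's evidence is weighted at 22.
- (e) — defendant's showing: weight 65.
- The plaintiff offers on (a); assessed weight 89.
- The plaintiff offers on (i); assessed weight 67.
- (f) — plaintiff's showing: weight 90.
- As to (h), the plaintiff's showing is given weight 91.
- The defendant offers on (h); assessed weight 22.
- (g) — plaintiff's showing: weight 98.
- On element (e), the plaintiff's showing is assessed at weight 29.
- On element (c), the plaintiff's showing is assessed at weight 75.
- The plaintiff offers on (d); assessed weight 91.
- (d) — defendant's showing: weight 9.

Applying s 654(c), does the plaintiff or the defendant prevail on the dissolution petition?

plaintiff

— Issue I —
Stage I.1 — burden on plaintiff; standard: clear and convincing evidence (weight exceeds 79).
    (a): 89 > 79 [met]
  The plaintiff carries Stage I.1; the defendant now bears the burden.
Stage I.2 — burden on defendant; standard: clear and convincing evidence (weight exceeds 79).
    (b): 64 ≤ 79 [not met]
  Stage I.2 not carried; the defendant fails its burden.
The plaintiff prevails on this issue.
— Issue II —
Stage II.1 (plaintiff, clear and convincing evidence, weight is at least 69): (c) 75 ≥ 69 — meets; (d) net 91−9=82 ≥ 69 — meets.
  All elements met. The burden passes to the defendant.
Stage II.2 (defendant, a more-likely-than-not showing, weight is at least 54): (e) net 65−29=36 < 54 — fails.
  The defendant does not carry Stage II.2.
The plaintiff prevails on this issue.
— Issue III —
Stage III.1 (plaintiff, a clear and cogent showing, weight is at least 75): (f) 90 ≥ 75 — meets; (g) net 98−22=76 ≥ 75 — meets.
  Stage III.1 is satisfied; the plaintiff continues to bear the burden.
Stage III.2 (plaintiff, a more-likely-than-not showing, weight is at least 52): (h) net 91−22=69 ≥ 52 — meets; (i) 67 ≥ 52 — meets.
  Stage III.2 carried; the final stage is satisfied.
With every stage satisfied, the plaintiff prevails on this issue.
Per-issue: Issue I → plaintiff; Issue II → plaintiff; Issue III → plaintiff. The plaintiff must prevail on every issue; overall, the plaintiff prevails.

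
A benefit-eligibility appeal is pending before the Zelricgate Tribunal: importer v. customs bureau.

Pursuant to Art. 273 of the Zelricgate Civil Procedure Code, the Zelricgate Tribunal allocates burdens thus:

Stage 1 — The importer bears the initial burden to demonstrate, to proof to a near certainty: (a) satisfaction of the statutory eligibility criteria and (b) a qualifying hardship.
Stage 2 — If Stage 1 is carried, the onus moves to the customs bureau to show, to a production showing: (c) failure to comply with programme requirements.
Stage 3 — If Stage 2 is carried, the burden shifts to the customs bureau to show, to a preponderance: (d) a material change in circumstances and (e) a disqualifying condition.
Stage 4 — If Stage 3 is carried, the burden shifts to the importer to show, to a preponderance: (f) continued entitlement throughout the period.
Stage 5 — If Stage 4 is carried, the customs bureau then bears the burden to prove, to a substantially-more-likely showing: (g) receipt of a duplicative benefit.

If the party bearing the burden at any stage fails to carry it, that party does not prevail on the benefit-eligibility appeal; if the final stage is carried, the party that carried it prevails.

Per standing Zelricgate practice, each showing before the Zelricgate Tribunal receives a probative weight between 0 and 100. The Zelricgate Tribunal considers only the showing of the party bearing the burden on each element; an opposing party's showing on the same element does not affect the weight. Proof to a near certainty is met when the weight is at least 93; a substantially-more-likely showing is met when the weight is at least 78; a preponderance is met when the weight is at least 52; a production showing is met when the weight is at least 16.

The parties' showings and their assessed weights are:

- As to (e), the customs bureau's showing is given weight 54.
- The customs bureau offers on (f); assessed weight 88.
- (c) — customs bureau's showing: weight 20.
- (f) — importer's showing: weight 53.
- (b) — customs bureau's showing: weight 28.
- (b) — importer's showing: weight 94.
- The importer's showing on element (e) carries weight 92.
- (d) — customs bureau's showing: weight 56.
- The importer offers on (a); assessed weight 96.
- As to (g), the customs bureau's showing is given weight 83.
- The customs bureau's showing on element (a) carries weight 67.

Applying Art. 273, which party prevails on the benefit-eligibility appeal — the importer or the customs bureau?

customs bureau

Stage 1 (importer, proof to a near certainty, weight is at least 93): (a) 96 (customs bureau's 67 disregarded) ≥ 93 — meets; (b) 94 (customs bureau's 28 disregarded) ≥ 93 — meets.
  Stage 1 carried; the burden shifts to the customs bureau.
Stage 2 (customs bureau, a production showing, weight is at least 16): (c) 20 ≥ 16 — meets.
  All elements met. The customs bureau retains the burden for Stage 3.
Stage 3 (customs bureau, a preponderance, weight is at least 52): (d) 56 ≥ 52 — meets; (e) 54 (importer's 92 disregarded) ≥ 52 — meets.
  The customs bureau carries Stage 3; the importer now bears the burden.
Stage 4 (importer, a preponderance, weight is at least 52): (f) 53 (customs bureau's 88 disregarded) ≥ 52 — meets.
  The importer carries Stage 4; the customs bureau now bears the burden.
Stage 5 (customs bureau, a substantially-more-likely showing, weight is at least 78): (g) 83 ≥ 78 — meets.
  Stage 5 carried; the final stage is satisfied.
With every stage satisfied, the customs bureau prevails.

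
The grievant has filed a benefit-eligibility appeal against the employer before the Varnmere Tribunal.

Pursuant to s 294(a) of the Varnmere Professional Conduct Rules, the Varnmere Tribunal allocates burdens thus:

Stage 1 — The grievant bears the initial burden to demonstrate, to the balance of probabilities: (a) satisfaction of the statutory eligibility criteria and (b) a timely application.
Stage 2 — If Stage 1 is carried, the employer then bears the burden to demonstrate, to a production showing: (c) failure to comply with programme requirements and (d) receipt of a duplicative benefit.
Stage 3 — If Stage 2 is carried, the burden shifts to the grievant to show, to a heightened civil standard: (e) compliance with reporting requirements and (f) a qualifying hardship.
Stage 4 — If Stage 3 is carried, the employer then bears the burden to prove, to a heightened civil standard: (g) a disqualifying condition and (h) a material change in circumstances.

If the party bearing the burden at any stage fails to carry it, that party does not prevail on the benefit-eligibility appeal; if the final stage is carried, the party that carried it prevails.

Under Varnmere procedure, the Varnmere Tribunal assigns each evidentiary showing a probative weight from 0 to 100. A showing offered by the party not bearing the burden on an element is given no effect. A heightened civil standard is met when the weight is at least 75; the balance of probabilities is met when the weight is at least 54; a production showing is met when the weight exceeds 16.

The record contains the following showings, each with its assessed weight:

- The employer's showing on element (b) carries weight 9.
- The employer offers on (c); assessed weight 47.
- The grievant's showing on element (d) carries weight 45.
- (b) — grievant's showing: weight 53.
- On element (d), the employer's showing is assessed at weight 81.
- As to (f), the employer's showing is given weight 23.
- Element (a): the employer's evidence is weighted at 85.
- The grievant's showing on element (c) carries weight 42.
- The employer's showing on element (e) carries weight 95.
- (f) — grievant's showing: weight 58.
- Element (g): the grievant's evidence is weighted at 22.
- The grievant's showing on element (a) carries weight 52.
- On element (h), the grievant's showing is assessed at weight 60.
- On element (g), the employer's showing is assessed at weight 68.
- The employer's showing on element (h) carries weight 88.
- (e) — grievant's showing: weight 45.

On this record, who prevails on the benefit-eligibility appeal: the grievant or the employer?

employer

At Stage 1 the grievant must meet the balance of probabilities (weight is at least 54): on (a) the weight is 52 (the employer's 85 is given no effect), which does not reach 54, so (a) does not meet the standard; on (b) the weight is 53 (the employer's 9 is given no effect), which does not reach 54, so (b) does not meet the standard.
  Stage 1 not carried; the grievant fails its burden.
So the employer prevails.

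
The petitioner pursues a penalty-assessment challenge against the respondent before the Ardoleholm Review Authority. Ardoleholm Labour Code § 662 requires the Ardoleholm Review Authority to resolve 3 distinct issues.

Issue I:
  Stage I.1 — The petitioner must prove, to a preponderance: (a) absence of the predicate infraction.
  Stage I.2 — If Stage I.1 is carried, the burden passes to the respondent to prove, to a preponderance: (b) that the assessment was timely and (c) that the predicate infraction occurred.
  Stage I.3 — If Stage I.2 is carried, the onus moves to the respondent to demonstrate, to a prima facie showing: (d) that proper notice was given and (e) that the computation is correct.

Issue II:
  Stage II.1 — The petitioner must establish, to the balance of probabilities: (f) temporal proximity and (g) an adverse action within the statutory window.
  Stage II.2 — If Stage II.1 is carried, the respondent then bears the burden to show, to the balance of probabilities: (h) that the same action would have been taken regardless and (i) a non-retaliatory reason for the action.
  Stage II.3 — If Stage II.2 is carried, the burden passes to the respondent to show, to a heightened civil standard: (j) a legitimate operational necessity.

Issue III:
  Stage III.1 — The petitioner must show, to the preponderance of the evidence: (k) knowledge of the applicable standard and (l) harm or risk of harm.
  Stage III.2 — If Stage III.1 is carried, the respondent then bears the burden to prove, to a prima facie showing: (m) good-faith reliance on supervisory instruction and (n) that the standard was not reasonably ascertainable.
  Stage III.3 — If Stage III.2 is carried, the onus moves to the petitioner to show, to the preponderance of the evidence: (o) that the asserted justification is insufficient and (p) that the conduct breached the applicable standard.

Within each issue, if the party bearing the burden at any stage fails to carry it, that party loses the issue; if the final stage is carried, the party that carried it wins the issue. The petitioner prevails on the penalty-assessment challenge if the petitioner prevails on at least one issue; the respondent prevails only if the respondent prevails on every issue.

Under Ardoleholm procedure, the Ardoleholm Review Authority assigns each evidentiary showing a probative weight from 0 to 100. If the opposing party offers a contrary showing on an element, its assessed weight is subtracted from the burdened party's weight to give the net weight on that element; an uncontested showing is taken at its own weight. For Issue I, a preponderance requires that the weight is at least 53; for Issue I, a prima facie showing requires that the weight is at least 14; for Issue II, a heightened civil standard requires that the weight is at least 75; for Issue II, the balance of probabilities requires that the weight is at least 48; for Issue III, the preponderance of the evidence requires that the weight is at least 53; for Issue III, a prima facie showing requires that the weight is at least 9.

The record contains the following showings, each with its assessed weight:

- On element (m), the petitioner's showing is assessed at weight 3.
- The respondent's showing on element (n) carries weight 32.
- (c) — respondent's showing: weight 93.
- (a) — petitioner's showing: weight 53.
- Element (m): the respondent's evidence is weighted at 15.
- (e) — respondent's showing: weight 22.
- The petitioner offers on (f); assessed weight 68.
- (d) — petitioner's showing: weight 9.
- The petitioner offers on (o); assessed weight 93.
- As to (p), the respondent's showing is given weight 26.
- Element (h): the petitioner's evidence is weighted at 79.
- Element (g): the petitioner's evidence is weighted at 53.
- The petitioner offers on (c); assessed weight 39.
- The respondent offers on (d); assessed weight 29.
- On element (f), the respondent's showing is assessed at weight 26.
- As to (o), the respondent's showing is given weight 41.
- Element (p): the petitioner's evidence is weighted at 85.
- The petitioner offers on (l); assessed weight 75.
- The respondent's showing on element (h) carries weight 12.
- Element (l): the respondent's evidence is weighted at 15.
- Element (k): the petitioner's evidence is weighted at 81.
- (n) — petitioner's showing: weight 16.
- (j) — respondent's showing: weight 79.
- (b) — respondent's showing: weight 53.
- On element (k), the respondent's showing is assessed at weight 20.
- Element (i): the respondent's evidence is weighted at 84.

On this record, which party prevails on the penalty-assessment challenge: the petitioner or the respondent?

respondent

— Issue I —
At Stage I.1 the petitioner must meet a preponderance (weight is at least 53): on (a) the weight is 53, ≥ 53, so (a) meets the standard.
  Stage I.1 is satisfied; the onus moves to the respondent.
At Stage I.2 the respondent must meet a preponderance (weight is at least 53): on (b) the weight is 53, which does reach 53, so (b) meets the standard; on (c) the weight is 93 less the opposing 39 gives net 54, which does reach 53, so (c) meets the standard.
  Stage I.2 is satisfied; the respondent continues to bear the burden.
At Stage I.3 the respondent must meet a prima facie showing (weight is at least 14): on (d) the weight is 29 less the opposing 9 gives net 20, which does reach 14, so (d) meets the standard; on (e) the weight is 22, which does reach 14, so (e) meets the standard.
  The respondent carries the last stage.
Every stage carried; the respondent prevails on this issue.
— Issue II —
Stage II.1 — burden on petitioner; standard: the balance of probabilities (weight is at least 48).
    (f): 68 − 26 = 42 < 48 [not met]
    (g): 53 ≥ 48 [met]
  Stage II.1 not carried; the petitioner fails its burden.
The respondent prevails on this issue.
— Issue III —
At Stage III.1 the petitioner must meet the preponderance of the evidence (weight is at least 53): on (k) the weight is 81 less the opposing 20 gives net 61, ≥ 53, so (k) meets the standard; on (l) the weight is 75 less the opposing 15 gives net 60, which does reach 53, so (l) meets the standard.
  All elements met. The burden passes to the respondent.
At Stage III.2 the respondent must meet a prima facie showing (weight is at least 9): on (m) the weight is 15 less the opposing 3 gives net 12, which does reach 9, so (m) meets the standard; on (n) the weight is 32 less the opposing 16 gives net 16, which does reach 9, so (n) meets the standard.
  Stage III.2 carried; the burden shifts to the petitioner.
At Stage III.3 the petitioner must meet the preponderance of the evidence (weight is at least 53): on (o) the weight is 93 less the opposing 41 gives net 52, < 53, so (o) does not meet the standard; on (p) the weight is 85 less the opposing 26 gives net 59, ≥ 53, so (p) meets the standard.
  The petitioner does not carry Stage III.3.
So the respondent prevails on this issue.
Per-issue: Issue I → respondent; Issue II → respondent; Issue III → respondent. The petitioner must prevail on at least one issue; overall, the respondent prevails.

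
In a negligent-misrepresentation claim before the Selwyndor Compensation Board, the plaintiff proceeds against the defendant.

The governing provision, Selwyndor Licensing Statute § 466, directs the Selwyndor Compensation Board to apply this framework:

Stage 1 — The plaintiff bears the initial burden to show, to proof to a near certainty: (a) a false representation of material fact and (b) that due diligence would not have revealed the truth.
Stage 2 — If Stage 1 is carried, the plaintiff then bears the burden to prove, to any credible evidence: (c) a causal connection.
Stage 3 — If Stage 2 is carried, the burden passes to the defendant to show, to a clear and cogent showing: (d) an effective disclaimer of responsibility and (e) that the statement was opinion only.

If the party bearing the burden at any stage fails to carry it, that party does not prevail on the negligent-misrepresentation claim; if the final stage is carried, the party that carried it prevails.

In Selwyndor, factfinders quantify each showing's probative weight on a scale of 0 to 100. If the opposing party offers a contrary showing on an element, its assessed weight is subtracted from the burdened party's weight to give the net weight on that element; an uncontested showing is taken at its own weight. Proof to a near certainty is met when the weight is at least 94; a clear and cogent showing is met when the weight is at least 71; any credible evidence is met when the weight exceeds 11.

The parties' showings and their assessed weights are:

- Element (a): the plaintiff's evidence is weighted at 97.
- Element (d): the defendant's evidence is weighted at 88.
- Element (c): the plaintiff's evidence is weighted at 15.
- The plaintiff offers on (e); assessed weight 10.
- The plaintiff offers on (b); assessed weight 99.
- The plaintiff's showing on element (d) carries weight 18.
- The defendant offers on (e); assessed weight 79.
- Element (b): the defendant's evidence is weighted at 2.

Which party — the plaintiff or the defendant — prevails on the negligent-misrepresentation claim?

Stage 1 — burden on plaintiff; standard: proof to a near certainty (weight is at least 94).
    (a): 97 ≥ 94 [met]
    (b): 99 − 2 = 97 ≥ 94 [met]
  All elements met. The plaintiff retains the burden for Stage 2.
Stage 2 — burden on plaintiff; standard: any credible evidence (weight exceeds 11).
    (c): 15 > 11 [met]
  Stage 2 carried; the burden shifts to the defendant.
Stage 3 — burden on defendant; standard: a clear and cogent showing (weight is at least 71).
    (d): 88 − 18 = 70 < 71 [not met]
    (e): 79 − 10 = 69 < 71 [not met]
  Stage 3 not carried; the defendant fails its burden.
The plaintiff prevails.

plaintiff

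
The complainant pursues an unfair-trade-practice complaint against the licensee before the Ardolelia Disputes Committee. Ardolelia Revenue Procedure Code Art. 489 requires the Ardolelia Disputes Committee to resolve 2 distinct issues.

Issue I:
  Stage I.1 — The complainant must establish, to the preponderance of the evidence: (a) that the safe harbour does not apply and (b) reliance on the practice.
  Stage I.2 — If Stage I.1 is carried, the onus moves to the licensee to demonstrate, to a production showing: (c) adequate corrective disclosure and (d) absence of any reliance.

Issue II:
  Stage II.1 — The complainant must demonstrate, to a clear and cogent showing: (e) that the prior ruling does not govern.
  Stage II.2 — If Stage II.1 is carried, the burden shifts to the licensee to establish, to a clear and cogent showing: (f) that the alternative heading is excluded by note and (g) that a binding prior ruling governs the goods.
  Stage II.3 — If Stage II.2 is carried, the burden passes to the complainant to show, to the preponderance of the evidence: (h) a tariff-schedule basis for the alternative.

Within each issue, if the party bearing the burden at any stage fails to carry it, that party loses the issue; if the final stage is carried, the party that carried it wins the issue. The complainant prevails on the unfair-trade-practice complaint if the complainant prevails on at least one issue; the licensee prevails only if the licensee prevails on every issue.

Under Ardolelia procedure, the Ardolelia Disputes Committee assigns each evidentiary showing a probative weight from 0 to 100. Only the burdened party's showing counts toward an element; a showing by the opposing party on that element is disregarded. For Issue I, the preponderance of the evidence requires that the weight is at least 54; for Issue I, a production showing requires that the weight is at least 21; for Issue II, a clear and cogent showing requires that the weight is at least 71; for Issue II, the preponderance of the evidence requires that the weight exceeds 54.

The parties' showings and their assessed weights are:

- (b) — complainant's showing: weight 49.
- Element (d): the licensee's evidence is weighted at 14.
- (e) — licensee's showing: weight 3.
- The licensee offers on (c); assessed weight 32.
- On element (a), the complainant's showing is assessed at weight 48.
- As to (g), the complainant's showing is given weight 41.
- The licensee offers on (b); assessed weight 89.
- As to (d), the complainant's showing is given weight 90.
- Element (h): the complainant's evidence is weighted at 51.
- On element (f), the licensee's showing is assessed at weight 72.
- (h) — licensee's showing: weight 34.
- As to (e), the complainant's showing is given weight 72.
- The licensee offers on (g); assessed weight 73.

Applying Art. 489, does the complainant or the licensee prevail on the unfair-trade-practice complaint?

— Issue I —
At Stage I.1 the complainant must meet the preponderance of the evidence (weight is at least 54): on (a) the weight is 48, which does not reach 54, so (a) does not meet the standard; on (b) the weight is 49 (the licensee's 89 is given no effect), < 54, so (b) does not meet the standard.
  Not every element is met, so the complainant fails to carry Stage I.1.
The analysis ends at Stage I.1; the licensee prevails on this issue.
— Issue II —
Stage II.1 (complainant, a clear and cogent showing, weight is at least 71): (e) 72 (licensee's 3 disregarded) ≥ 71 — meets.
  Stage II.1 is satisfied; the onus moves to the licensee.
Stage II.2 (licensee, a clear and cogent showing, weight is at least 71): (f) 72 ≥ 71 — meets; (g) 73 (complainant's 41 disregarded) ≥ 71 — meets.
  Stage II.2 is satisfied; the onus moves to the complainant.
Stage II.3 (complainant, the preponderance of the evidence, weight exceeds 54): (h) 51 (licensee's 34 disregarded) ≤ 54 — fails.
  Not every element is met, so the complainant fails to carry Stage II.3.
The analysis ends at Stage II.3; the licensee prevails on this issue.
Per-issue: Issue I → licensee; Issue II → licensee. The complainant must prevail on at least one issue; overall, the licensee prevails.

licensee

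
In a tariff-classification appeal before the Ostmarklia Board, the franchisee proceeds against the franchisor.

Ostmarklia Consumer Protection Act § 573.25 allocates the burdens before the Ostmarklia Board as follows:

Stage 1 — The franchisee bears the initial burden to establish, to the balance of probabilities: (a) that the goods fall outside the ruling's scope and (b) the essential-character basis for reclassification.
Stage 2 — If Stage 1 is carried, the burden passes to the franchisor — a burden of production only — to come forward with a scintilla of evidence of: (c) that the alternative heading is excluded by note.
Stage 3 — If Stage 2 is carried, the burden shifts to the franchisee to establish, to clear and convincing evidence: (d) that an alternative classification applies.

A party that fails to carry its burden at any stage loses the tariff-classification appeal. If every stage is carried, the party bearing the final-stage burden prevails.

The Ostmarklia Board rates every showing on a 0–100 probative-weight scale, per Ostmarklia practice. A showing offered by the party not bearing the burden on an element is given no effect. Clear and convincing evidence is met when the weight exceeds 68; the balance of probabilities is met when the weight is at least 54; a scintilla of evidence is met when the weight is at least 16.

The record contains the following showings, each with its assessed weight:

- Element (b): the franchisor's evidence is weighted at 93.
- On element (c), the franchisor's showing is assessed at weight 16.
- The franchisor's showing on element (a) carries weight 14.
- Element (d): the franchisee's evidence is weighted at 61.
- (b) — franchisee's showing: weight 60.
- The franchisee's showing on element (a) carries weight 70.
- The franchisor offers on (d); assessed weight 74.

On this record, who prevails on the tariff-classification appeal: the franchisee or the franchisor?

At Stage 1 the franchisee must meet the balance of probabilities (weight is at least 54): on (a) the weight is 70 (the franchisor's 14 is given no effect), which does reach 54, so (a) meets the standard; on (b) the weight is 60 (the franchisor's 93 is given no effect), which does reach 54, so (b) meets the standard.
  Stage 1 is satisfied; the onus moves to the franchisor.
At Stage 2 the franchisor must meet a scintilla of evidence (weight is at least 16): on (c) the weight is 16, ≥ 16, so (c) meets the standard.
  Stage 2 is satisfied; the onus moves to the franchisee.
At Stage 3 the franchisee must meet clear and convincing evidence (weight exceeds 68): on (d) the weight is 61 (the franchisor's 74 is given no effect), ≤ 68, so (d) does not meet the standard.
  The franchisee does not carry Stage 3.
So the franchisor prevails.

franchisor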